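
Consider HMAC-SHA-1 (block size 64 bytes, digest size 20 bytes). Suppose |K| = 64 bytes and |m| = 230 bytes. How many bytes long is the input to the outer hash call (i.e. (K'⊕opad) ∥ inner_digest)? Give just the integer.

84

Key is 64 ≤ 64 bytes, zero-padded: |K'| = 64.
Outer input = (K'⊕opad) ∥ H(inner) → 64 + 20 = 84 bytes.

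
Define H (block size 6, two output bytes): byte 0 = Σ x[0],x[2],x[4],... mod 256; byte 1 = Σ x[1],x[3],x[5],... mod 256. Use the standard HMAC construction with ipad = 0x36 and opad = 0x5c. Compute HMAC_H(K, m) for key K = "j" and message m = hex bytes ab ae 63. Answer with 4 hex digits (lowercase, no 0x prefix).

c464

Key "j" = 6a is 1 byte ≤ B = 6; zero-pad to 6 bytes: K' = 6a 00 00 00 00 00.
K' ⊕ ipad = 5c 36 36 36 36 36.  K' ⊕ opad = 36 5c 5c 5c 5c 5c.
Inner input = (K'⊕ipad) ∥ m = 5c 36 36 36 36 36 ∥ ab ae 63.
Inner hash: even-index sum = 470 mod 256 = 214; odd-index sum = 336 mod 256 = 80 → d6 50.
Outer input = (K'⊕opad) ∥ inner = 36 5c 5c 5c 5c 5c ∥ d6 50.
Outer hash (tag): even-index sum = 452 mod 256 = 196; odd-index sum = 356 mod 256 = 100 → c4 64.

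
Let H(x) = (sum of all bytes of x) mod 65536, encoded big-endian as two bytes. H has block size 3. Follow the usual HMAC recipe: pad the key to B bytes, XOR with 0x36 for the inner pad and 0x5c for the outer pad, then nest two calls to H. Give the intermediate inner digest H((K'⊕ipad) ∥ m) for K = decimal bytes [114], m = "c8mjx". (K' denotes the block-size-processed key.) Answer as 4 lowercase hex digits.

029a

Key decimal bytes [114] = 72 is 1 byte ≤ B = 3; zero-pad to 3 bytes: K' = 72 00 00.
K' ⊕ ipad = 44 36 36.
Inner input = 44 36 36 ∥ 63 38 6d 6a 78.
Inner hash: sum = 68+54+54+99+56+109+106+120 = 666 → 02 9a.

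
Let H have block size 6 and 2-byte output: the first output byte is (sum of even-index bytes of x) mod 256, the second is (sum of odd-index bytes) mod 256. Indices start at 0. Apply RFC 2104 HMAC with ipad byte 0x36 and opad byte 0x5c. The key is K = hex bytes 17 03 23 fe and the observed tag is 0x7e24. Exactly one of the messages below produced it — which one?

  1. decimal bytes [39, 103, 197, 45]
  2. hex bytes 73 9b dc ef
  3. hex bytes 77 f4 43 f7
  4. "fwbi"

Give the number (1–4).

1

Key hex bytes 17 03 23 fe is 4 bytes ≤ B = 6; zero-pad to 6 bytes: K' = 17 03 23 fe 00 00.
K' ⊕ ipad = 21 35 15 c8 36 36; K' ⊕ opad = 4b 5f 7f a2 5c 5c.
m1: inner = H(21 35 15 c8 36 36 27 67 c5 2d) = 58 c7; tag = H(4b 5f 7f a2 5c 5c 58 c7) = 7e24 ← matches
m2: inner = H(21 35 15 c8 36 36 73 9b dc ef) = bb bd; tag = H(4b 5f 7f a2 5c 5c bb bd) = e11a
m3: inner = H(21 35 15 c8 36 36 77 f4 43 f7) = 26 1e; tag = H(4b 5f 7f a2 5c 5c 26 1e) = 4c7b
m4: inner = H(21 35 15 c8 36 36 66 77 62 69) = 34 13; tag = H(4b 5f 7f a2 5c 5c 34 13) = 5a70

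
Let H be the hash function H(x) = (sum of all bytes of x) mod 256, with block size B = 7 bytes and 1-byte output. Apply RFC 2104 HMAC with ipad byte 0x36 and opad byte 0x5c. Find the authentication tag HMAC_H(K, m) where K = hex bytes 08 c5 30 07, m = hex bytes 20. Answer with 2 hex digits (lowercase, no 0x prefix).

f2

Key hex bytes 08 c5 30 07 is 4 bytes ≤ B = 7; zero-pad to 7 bytes: K' = 08 c5 30 07 00 00 00.
K' ⊕ ipad = 3e f3 06 31 36 36 36.  K' ⊕ opad = 54 99 6c 5b 5c 5c 5c.
Inner input = (K'⊕ipad) ∥ m = 3e f3 06 31 36 36 36 ∥ 20.
Inner hash: sum = 62+243+6+49+54+54+54+32 = 554; mod 256 = 42 → 2a.
Outer input = (K'⊕opad) ∥ inner = 54 99 6c 5b 5c 5c 5c ∥ 2a.
Outer hash (tag): sum = 84+153+108+91+92+92+92+42 = 754; mod 256 = 242 → f2.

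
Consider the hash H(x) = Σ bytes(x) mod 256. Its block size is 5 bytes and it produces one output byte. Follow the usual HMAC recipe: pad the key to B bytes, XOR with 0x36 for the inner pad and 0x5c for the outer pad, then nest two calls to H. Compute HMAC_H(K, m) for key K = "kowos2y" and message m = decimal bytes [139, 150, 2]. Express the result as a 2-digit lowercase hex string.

Key "kowos2y" = 6b 6f 77 6f 73 32 79 is 7 bytes > B = 5, so hash it first: H(key) = de, then zero-pad to 5 bytes: K' = de 00 00 00 00.
K' ⊕ ipad = e8 36 36 36 36.  K' ⊕ opad = 82 5c 5c 5c 5c.
Inner input = (K'⊕ipad) ∥ m = e8 36 36 36 36 ∥ 8b 96 02.
Inner hash: sum = 232+54+54+54+54+139+150+2 = 739; mod 256 = 227 → e3.
Outer input = (K'⊕opad) ∥ inner = 82 5c 5c 5c 5c ∥ e3.
Outer hash (tag): sum = 130+92+92+92+92+227 = 725; mod 256 = 213 → d5.

d5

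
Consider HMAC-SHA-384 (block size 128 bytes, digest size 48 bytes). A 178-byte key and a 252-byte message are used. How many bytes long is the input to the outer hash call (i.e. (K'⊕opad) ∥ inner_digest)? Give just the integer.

176

Key is 178 > 128 bytes, so it is hashed to 48 bytes then zero-padded to 128: |K'| = 128.
Outer input = (K'⊕opad) ∥ H(inner) → 128 + 48 = 176 bytes.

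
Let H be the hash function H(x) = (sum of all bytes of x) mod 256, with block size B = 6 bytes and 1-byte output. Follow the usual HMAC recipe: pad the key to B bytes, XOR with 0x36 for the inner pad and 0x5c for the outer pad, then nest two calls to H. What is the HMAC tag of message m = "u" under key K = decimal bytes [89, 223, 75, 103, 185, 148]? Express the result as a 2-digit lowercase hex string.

Key decimal bytes [89, 223, 75, 103, 185, 148] = 59 df 4b 67 b9 94 is exactly B = 6 bytes: K' = 59 df 4b 67 b9 94.
K' ⊕ ipad = 6f e9 7d 51 8f a2.  K' ⊕ opad = 05 83 17 3b e5 c8.
Inner input = (K'⊕ipad) ∥ m = 6f e9 7d 51 8f a2 ∥ 75.
Inner hash: sum = 111+233+125+81+143+162+117 = 972; mod 256 = 204 → cc.
Outer input = (K'⊕opad) ∥ inner = 05 83 17 3b e5 c8 ∥ cc.
Outer hash (tag): sum = 5+131+23+59+229+200+204 = 851; mod 256 = 83 → 53.

53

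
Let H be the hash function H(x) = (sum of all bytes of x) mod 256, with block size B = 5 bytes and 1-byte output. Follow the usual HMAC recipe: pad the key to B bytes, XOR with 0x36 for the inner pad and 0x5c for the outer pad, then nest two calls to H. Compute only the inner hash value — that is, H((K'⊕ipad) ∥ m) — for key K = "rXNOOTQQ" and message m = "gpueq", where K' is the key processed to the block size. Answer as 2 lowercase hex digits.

94

Key "rXNOOTQQ" = 72 58 4e 4f 4f 54 51 51 is 8 bytes > B = 5, so hash it first: H(key) = ac, then zero-pad to 5 bytes: K' = ac 00 00 00 00.
K' ⊕ ipad = 9a 36 36 36 36.
Inner input = 9a 36 36 36 36 ∥ 67 70 75 65 71.
Inner hash: sum = 154+54+54+54+54+103+112+117+101+113 = 916; mod 256 = 148 → 94.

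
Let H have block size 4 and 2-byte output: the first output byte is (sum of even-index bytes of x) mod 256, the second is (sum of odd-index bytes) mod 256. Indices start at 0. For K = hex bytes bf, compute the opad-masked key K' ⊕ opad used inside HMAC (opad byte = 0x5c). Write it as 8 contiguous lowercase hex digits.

e35c5c5c

Key hex bytes bf is 1 byte ≤ B = 4; zero-pad to 4 bytes: K' = bf 00 00 00.
XOR each byte with 0x5c: bf⊕5c=e3, 00⊕5c=5c, 00⊕5c=5c, 00⊕5c=5c.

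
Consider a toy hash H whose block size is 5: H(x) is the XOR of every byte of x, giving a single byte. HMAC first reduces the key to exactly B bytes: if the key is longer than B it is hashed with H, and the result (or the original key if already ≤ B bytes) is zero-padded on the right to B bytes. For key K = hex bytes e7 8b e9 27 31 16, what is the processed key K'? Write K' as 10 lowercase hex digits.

8500000000

|K| = 6 > B = 5, so first hash the key.
H(K): XOR e7⊕8b⊕e9⊕27⊕31⊕16 = 85.
Zero-pad H(K) = 85 to 5 bytes: K' = 85 00 00 00 00.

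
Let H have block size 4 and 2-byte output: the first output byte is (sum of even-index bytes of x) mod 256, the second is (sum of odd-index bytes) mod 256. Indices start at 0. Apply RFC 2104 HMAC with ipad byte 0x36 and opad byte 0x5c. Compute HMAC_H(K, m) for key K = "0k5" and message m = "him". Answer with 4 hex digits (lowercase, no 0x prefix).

b38f

Key "0k5" = 30 6b 35 is 3 bytes ≤ B = 4; zero-pad to 4 bytes: K' = 30 6b 35 00.
K' ⊕ ipad = 06 5d 03 36.  K' ⊕ opad = 6c 37 69 5c.
Inner input = (K'⊕ipad) ∥ m = 06 5d 03 36 ∥ 68 69 6d.
Inner hash: even-index sum = 222 mod 256 = 222; odd-index sum = 252 mod 256 = 252 → de fc.
Outer input = (K'⊕opad) ∥ inner = 6c 37 69 5c ∥ de fc.
Outer hash (tag): even-index sum = 435 mod 256 = 179; odd-index sum = 399 mod 256 = 143 → b3 8f.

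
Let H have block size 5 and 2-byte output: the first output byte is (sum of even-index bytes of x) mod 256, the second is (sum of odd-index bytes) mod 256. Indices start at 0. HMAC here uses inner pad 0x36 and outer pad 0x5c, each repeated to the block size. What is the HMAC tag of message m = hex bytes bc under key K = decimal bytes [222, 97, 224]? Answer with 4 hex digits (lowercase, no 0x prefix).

Key decimal bytes [222, 97, 224] = de 61 e0 is 3 bytes ≤ B = 5; zero-pad to 5 bytes: K' = de 61 e0 00 00.
K' ⊕ ipad = e8 57 d6 36 36.  K' ⊕ opad = 82 3d bc 5c 5c.
Inner input = (K'⊕ipad) ∥ m = e8 57 d6 36 36 ∥ bc.
Inner hash: even-index sum = 500 mod 256 = 244; odd-index sum = 329 mod 256 = 73 → f4 49.
Outer input = (K'⊕opad) ∥ inner = 82 3d bc 5c 5c ∥ f4 49.
Outer hash (tag): even-index sum = 483 mod 256 = 227; odd-index sum = 397 mod 256 = 141 → e3 8d.

e38d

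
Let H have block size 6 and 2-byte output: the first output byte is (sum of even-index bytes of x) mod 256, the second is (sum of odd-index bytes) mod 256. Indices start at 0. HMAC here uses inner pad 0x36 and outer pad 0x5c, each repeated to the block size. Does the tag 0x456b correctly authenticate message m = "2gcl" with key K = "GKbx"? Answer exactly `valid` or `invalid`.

Key "GKbx" = 47 4b 62 78 is 4 bytes ≤ B = 6; zero-pad to 6 bytes: K' = 47 4b 62 78 00 00.
K' ⊕ ipad = 71 7d 54 4e 36 36; K' ⊕ opad = 1b 17 3e 24 5c 5c.
Inner hash: even-index sum = 400 mod 256 = 144; odd-index sum = 468 mod 256 = 212 → 90 d4.
Outer hash (recomputed tag): even-index sum = 325 mod 256 = 69; odd-index sum = 363 mod 256 = 107 → 45 6b.
Recomputed tag = 456b; claimed = 456b → match.

valid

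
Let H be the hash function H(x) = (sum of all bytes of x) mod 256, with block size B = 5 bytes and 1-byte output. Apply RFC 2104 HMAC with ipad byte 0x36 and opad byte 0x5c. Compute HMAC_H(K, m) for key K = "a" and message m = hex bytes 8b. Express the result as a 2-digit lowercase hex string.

Key "a" = 61 is 1 byte ≤ B = 5; zero-pad to 5 bytes: K' = 61 00 00 00 00.
K' ⊕ ipad = 57 36 36 36 36.  K' ⊕ opad = 3d 5c 5c 5c 5c.
Inner input = (K'⊕ipad) ∥ m = 57 36 36 36 36 ∥ 8b.
Inner hash: sum = 87+54+54+54+54+139 = 442; mod 256 = 186 → ba.
Outer input = (K'⊕opad) ∥ inner = 3d 5c 5c 5c 5c ∥ ba.
Outer hash (tag): sum = 61+92+92+92+92+186 = 615; mod 256 = 103 → 67.

67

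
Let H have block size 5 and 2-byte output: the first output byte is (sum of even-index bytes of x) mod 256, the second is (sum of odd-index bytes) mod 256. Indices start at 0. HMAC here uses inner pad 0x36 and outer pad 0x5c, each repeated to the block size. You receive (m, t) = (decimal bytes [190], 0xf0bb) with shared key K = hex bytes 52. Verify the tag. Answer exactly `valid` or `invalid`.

Key hex bytes 52 is 1 byte ≤ B = 5; zero-pad to 5 bytes: K' = 52 00 00 00 00.
K' ⊕ ipad = 64 36 36 36 36; K' ⊕ opad = 0e 5c 5c 5c 5c.
Inner hash: even-index sum = 208 mod 256 = 208; odd-index sum = 298 mod 256 = 42 → d0 2a.
Outer hash (recomputed tag): even-index sum = 240 mod 256 = 240; odd-index sum = 392 mod 256 = 136 → f0 88.
Recomputed tag = f088; claimed = f0bb → mismatch.

invalid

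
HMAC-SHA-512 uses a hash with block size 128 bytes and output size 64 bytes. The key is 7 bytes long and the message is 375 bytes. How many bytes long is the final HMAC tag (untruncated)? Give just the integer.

64

The tag is one SHA-512 digest: 64 bytes.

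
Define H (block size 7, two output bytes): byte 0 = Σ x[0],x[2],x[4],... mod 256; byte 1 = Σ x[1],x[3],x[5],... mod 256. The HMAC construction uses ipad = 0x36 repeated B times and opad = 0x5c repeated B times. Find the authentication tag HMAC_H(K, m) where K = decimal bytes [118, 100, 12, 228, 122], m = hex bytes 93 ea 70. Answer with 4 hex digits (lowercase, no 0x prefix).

Key decimal bytes [118, 100, 12, 228, 122] = 76 64 0c e4 7a is 5 bytes ≤ B = 7; zero-pad to 7 bytes: K' = 76 64 0c e4 7a 00 00.
K' ⊕ ipad = 40 52 3a d2 4c 36 36.  K' ⊕ opad = 2a 38 50 b8 26 5c 5c.
Inner input = (K'⊕ipad) ∥ m = 40 52 3a d2 4c 36 36 ∥ 93 ea 70.
Inner hash: even-index sum = 486 mod 256 = 230; odd-index sum = 605 mod 256 = 93 → e6 5d.
Outer input = (K'⊕opad) ∥ inner = 2a 38 50 b8 26 5c 5c ∥ e6 5d.
Outer hash (tag): even-index sum = 345 mod 256 = 89; odd-index sum = 562 mod 256 = 50 → 59 32.

5932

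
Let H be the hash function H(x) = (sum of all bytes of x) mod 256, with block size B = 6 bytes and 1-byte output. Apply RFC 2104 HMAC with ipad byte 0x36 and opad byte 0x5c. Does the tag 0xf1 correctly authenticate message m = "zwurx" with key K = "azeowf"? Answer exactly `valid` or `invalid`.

invalid

Key "azeowf" = 61 7a 65 6f 77 66 is exactly B = 6 bytes: K' = 61 7a 65 6f 77 66.
K' ⊕ ipad = 57 4c 53 59 41 50; K' ⊕ opad = 3d 26 39 33 2b 3a.
Inner hash: sum = 87+76+83+89+65+80+122+119+117+114+120 = 1072; mod 256 = 48 → 30.
Outer hash (recomputed tag): sum = 61+38+57+51+43+58+48 = 356; mod 256 = 100 → 64.
Recomputed tag = 64; claimed = f1 → mismatch.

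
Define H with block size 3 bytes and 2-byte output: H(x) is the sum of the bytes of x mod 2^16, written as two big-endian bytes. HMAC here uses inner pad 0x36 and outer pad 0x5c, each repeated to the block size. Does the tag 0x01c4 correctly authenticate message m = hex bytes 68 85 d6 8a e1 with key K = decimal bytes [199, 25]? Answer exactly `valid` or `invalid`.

Key decimal bytes [199, 25] = c7 19 is 2 bytes ≤ B = 3; zero-pad to 3 bytes: K' = c7 19 00.
K' ⊕ ipad = f1 2f 36; K' ⊕ opad = 9b 45 5c.
Inner hash: sum = 241+47+54+104+133+214+138+225 = 1156 → 04 84.
Outer hash (recomputed tag): sum = 155+69+92+4+132 = 452 → 01 c4.
Recomputed tag = 01c4; claimed = 01c4 → match.

valid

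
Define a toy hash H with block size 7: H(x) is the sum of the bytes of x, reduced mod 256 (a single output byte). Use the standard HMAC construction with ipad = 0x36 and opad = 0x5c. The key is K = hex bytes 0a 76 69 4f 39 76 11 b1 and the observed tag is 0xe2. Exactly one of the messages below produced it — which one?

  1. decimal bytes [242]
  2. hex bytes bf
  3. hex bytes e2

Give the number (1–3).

Key hex bytes 0a 76 69 4f 39 76 11 b1 is 8 bytes > B = 7, so hash it first: H(key) = a9, then zero-pad to 7 bytes: K' = a9 00 00 00 00 00 00.
K' ⊕ ipad = 9f 36 36 36 36 36 36; K' ⊕ opad = f5 5c 5c 5c 5c 5c 5c.
m1: inner = H(9f 36 36 36 36 36 36 f2) = d5; tag = H(f5 5c 5c 5c 5c 5c 5c d5) = f2
m2: inner = H(9f 36 36 36 36 36 36 bf) = a2; tag = H(f5 5c 5c 5c 5c 5c 5c a2) = bf
m3: inner = H(9f 36 36 36 36 36 36 e2) = c5; tag = H(f5 5c 5c 5c 5c 5c 5c c5) = e2 ← matches

3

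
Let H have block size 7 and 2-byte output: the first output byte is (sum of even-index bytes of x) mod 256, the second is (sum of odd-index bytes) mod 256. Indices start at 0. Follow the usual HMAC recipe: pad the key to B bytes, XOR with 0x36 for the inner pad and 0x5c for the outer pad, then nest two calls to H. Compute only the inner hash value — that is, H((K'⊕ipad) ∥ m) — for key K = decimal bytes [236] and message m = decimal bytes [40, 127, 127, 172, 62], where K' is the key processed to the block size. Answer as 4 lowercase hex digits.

a787

Key decimal bytes [236] = ec is 1 byte ≤ B = 7; zero-pad to 7 bytes: K' = ec 00 00 00 00 00 00.
K' ⊕ ipad = da 36 36 36 36 36 36.
Inner input = da 36 36 36 36 36 36 ∥ 28 7f 7f ac 3e.
Inner hash: even-index sum = 679 mod 256 = 167; odd-index sum = 391 mod 256 = 135 → a7 87.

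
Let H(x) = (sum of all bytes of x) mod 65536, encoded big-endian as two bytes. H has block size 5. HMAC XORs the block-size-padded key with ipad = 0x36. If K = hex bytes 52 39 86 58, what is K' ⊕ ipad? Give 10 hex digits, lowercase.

640fb06e36

Key hex bytes 52 39 86 58 is 4 bytes ≤ B = 5; zero-pad to 5 bytes: K' = 52 39 86 58 00.
XOR each byte with 0x36: 52⊕36=64, 39⊕36=0f, 86⊕36=b0, 58⊕36=6e, 00⊕36=36.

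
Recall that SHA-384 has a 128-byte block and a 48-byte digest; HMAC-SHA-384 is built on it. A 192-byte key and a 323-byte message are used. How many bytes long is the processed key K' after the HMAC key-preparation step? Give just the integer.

128

Key is 192 > 128 bytes, so it is hashed to 48 bytes then zero-padded to 128: |K'| = 128.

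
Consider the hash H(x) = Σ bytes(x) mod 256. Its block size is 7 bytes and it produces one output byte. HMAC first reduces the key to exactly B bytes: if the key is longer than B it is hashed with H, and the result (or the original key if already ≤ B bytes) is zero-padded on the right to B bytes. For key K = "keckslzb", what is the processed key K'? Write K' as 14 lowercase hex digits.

59000000000000

|K| = 8 > B = 7, so first hash the key.
H(K): sum = 107+101+99+107+115+108+122+98 = 857; mod 256 = 89 → 59.
Zero-pad H(K) = 59 to 7 bytes: K' = 59 00 00 00 00 00 00.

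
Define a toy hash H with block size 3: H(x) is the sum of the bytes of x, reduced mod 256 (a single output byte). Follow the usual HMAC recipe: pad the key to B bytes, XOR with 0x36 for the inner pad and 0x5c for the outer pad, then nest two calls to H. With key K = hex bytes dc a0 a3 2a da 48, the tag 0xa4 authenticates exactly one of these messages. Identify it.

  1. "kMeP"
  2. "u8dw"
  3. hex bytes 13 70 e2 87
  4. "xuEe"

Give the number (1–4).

3

Key hex bytes dc a0 a3 2a da 48 is 6 bytes > B = 3, so hash it first: H(key) = 6b, then zero-pad to 3 bytes: K' = 6b 00 00.
K' ⊕ ipad = 5d 36 36; K' ⊕ opad = 37 5c 5c.
m1: inner = H(5d 36 36 6b 4d 65 50) = 36; tag = H(37 5c 5c 36) = 25
m2: inner = H(5d 36 36 75 38 64 77) = 51; tag = H(37 5c 5c 51) = 40
m3: inner = H(5d 36 36 13 70 e2 87) = b5; tag = H(37 5c 5c b5) = a4 ← matches
m4: inner = H(5d 36 36 78 75 45 65) = 60; tag = H(37 5c 5c 60) = 4f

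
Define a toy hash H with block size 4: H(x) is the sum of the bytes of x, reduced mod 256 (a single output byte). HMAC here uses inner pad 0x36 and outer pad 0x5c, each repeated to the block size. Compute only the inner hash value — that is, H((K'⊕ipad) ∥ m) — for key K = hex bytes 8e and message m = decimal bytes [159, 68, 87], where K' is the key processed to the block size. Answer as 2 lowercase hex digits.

Key hex bytes 8e is 1 byte ≤ B = 4; zero-pad to 4 bytes: K' = 8e 00 00 00.
K' ⊕ ipad = b8 36 36 36.
Inner input = b8 36 36 36 ∥ 9f 44 57.
Inner hash: sum = 184+54+54+54+159+68+87 = 660; mod 256 = 148 → 94.

94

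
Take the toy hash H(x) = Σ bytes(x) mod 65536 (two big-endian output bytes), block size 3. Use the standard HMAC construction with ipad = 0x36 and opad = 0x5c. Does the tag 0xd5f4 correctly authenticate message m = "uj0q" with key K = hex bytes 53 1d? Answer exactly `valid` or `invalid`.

invalid

Key hex bytes 53 1d is 2 bytes ≤ B = 3; zero-pad to 3 bytes: K' = 53 1d 00.
K' ⊕ ipad = 65 2b 36; K' ⊕ opad = 0f 41 5c.
Inner hash: sum = 101+43+54+117+106+48+113 = 582 → 02 46.
Outer hash (recomputed tag): sum = 15+65+92+2+70 = 244 → 00 f4.
Recomputed tag = 00f4; claimed = d5f4 → mismatch.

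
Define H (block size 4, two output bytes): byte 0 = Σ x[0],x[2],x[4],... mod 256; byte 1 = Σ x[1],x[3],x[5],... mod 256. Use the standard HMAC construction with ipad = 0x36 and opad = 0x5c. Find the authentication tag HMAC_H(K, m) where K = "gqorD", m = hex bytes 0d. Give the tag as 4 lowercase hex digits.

Key "gqorD" = 67 71 6f 72 44 is 5 bytes > B = 4, so hash it first: H(key) = 1a e3, then zero-pad to 4 bytes: K' = 1a e3 00 00.
K' ⊕ ipad = 2c d5 36 36.  K' ⊕ opad = 46 bf 5c 5c.
Inner input = (K'⊕ipad) ∥ m = 2c d5 36 36 ∥ 0d.
Inner hash: even-index sum = 111 mod 256 = 111; odd-index sum = 267 mod 256 = 11 → 6f 0b.
Outer input = (K'⊕opad) ∥ inner = 46 bf 5c 5c ∥ 6f 0b.
Outer hash (tag): even-index sum = 273 mod 256 = 17; odd-index sum = 294 mod 256 = 38 → 11 26.

1126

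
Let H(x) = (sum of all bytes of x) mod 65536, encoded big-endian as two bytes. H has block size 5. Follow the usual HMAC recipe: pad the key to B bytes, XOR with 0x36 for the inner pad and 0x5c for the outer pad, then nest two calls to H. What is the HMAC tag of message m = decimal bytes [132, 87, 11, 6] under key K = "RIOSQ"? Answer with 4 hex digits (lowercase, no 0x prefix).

0069

Key "RIOSQ" = 52 49 4f 53 51 is exactly B = 5 bytes: K' = 52 49 4f 53 51.
K' ⊕ ipad = 64 7f 79 65 67.  K' ⊕ opad = 0e 15 13 0f 0d.
Inner input = (K'⊕ipad) ∥ m = 64 7f 79 65 67 ∥ 84 57 0b 06.
Inner hash: sum = 100+127+121+101+103+132+87+11+6 = 788 → 03 14.
Outer input = (K'⊕opad) ∥ inner = 0e 15 13 0f 0d ∥ 03 14.
Outer hash (tag): sum = 14+21+19+15+13+3+20 = 105 → 00 69.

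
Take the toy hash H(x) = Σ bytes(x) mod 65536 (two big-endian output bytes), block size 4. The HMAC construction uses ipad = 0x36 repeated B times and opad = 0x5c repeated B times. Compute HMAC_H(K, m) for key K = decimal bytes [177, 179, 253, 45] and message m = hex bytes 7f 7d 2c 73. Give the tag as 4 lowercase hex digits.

Key decimal bytes [177, 179, 253, 45] = b1 b3 fd 2d is exactly B = 4 bytes: K' = b1 b3 fd 2d.
K' ⊕ ipad = 87 85 cb 1b.  K' ⊕ opad = ed ef a1 71.
Inner input = (K'⊕ipad) ∥ m = 87 85 cb 1b ∥ 7f 7d 2c 73.
Inner hash: sum = 135+133+203+27+127+125+44+115 = 909 → 03 8d.
Outer input = (K'⊕opad) ∥ inner = ed ef a1 71 ∥ 03 8d.
Outer hash (tag): sum = 237+239+161+113+3+141 = 894 → 03 7e.

037e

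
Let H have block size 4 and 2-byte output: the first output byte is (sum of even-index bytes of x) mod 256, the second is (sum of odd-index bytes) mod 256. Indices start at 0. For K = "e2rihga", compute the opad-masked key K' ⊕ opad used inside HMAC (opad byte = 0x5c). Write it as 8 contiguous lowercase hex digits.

fc5e5c5c

Key "e2rihga" = 65 32 72 69 68 67 61 is 7 bytes > B = 4, so hash it first: H(key) = a0 02, then zero-pad to 4 bytes: K' = a0 02 00 00.
XOR each byte with 0x5c: a0⊕5c=fc, 02⊕5c=5e, 00⊕5c=5c, 00⊕5c=5c.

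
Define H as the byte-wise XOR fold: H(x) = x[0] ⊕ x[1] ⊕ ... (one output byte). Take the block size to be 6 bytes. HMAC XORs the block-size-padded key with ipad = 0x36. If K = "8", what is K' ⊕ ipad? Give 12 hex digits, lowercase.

Key "8" = 38 is 1 byte ≤ B = 6; zero-pad to 6 bytes: K' = 38 00 00 00 00 00.
XOR each byte with 0x36: 38⊕36=0e, 00⊕36=36, 00⊕36=36, 00⊕36=36, 00⊕36=36, 00⊕36=36.

0e3636363636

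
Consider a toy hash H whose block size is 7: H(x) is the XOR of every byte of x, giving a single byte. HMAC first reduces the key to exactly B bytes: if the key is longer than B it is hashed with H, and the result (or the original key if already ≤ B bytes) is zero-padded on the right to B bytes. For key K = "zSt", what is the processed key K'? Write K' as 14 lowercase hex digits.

Key "zSt" = 7a 53 74 is 3 bytes ≤ B = 7; zero-pad to 7 bytes: K' = 7a 53 74 00 00 00 00.

7a537400000000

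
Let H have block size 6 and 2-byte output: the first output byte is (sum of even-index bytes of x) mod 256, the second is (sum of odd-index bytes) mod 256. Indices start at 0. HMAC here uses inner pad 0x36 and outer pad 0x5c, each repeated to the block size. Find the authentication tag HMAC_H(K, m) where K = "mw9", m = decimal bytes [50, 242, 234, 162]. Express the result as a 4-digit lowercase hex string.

Key "mw9" = 6d 77 39 is 3 bytes ≤ B = 6; zero-pad to 6 bytes: K' = 6d 77 39 00 00 00.
K' ⊕ ipad = 5b 41 0f 36 36 36.  K' ⊕ opad = 31 2b 65 5c 5c 5c.
Inner input = (K'⊕ipad) ∥ m = 5b 41 0f 36 36 36 ∥ 32 f2 ea a2.
Inner hash: even-index sum = 444 mod 256 = 188; odd-index sum = 577 mod 256 = 65 → bc 41.
Outer input = (K'⊕opad) ∥ inner = 31 2b 65 5c 5c 5c ∥ bc 41.
Outer hash (tag): even-index sum = 430 mod 256 = 174; odd-index sum = 292 mod 256 = 36 → ae 24.

ae24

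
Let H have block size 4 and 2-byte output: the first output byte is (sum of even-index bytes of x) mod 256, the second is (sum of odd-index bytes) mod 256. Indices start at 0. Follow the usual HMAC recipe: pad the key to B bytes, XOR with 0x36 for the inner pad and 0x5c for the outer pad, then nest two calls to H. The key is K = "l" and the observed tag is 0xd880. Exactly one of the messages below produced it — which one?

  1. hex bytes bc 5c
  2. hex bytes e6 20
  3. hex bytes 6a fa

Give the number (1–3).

Key "l" = 6c is 1 byte ≤ B = 4; zero-pad to 4 bytes: K' = 6c 00 00 00.
K' ⊕ ipad = 5a 36 36 36; K' ⊕ opad = 30 5c 5c 5c.
m1: inner = H(5a 36 36 36 bc 5c) = 4c c8; tag = H(30 5c 5c 5c 4c c8) = d880 ← matches
m2: inner = H(5a 36 36 36 e6 20) = 76 8c; tag = H(30 5c 5c 5c 76 8c) = 0244
m3: inner = H(5a 36 36 36 6a fa) = fa 66; tag = H(30 5c 5c 5c fa 66) = 861e

1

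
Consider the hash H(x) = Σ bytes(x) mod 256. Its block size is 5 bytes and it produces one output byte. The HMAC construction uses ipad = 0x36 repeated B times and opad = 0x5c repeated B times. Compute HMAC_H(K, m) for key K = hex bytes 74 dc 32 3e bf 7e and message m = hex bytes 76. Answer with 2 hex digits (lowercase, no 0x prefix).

Key hex bytes 74 dc 32 3e bf 7e is 6 bytes > B = 5, so hash it first: H(key) = fd, then zero-pad to 5 bytes: K' = fd 00 00 00 00.
K' ⊕ ipad = cb 36 36 36 36.  K' ⊕ opad = a1 5c 5c 5c 5c.
Inner input = (K'⊕ipad) ∥ m = cb 36 36 36 36 ∥ 76.
Inner hash: sum = 203+54+54+54+54+118 = 537; mod 256 = 25 → 19.
Outer input = (K'⊕opad) ∥ inner = a1 5c 5c 5c 5c ∥ 19.
Outer hash (tag): sum = 161+92+92+92+92+25 = 554; mod 256 = 42 → 2a.

2a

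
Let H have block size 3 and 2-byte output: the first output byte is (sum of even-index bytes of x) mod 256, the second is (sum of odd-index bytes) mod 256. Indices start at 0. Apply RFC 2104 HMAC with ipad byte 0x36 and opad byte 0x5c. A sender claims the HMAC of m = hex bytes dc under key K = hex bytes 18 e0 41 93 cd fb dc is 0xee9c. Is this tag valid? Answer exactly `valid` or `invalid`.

valid

Key hex bytes 18 e0 41 93 cd fb dc is 7 bytes > B = 3, so hash it first: H(key) = 02 6e, then zero-pad to 3 bytes: K' = 02 6e 00.
K' ⊕ ipad = 34 58 36; K' ⊕ opad = 5e 32 5c.
Inner hash: even-index sum = 106 mod 256 = 106; odd-index sum = 308 mod 256 = 52 → 6a 34.
Outer hash (recomputed tag): even-index sum = 238 mod 256 = 238; odd-index sum = 156 mod 256 = 156 → ee 9c.
Recomputed tag = ee9c; claimed = ee9c → match.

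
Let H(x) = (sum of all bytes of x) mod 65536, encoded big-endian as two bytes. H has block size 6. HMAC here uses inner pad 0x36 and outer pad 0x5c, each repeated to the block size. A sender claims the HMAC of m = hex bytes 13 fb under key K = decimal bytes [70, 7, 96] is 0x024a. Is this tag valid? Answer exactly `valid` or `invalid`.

invalid

Key decimal bytes [70, 7, 96] = 46 07 60 is 3 bytes ≤ B = 6; zero-pad to 6 bytes: K' = 46 07 60 00 00 00.
K' ⊕ ipad = 70 31 56 36 36 36; K' ⊕ opad = 1a 5b 3c 5c 5c 5c.
Inner hash: sum = 112+49+86+54+54+54+19+251 = 679 → 02 a7.
Outer hash (recomputed tag): sum = 26+91+60+92+92+92+2+167 = 622 → 02 6e.
Recomputed tag = 026e; claimed = 024a → mismatch.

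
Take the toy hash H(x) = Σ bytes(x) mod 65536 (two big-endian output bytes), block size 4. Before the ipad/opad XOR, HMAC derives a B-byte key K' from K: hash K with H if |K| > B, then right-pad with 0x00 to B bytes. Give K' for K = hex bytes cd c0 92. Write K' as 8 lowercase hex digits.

cdc09200

Key hex bytes cd c0 92 is 3 bytes ≤ B = 4; zero-pad to 4 bytes: K' = cd c0 92 00.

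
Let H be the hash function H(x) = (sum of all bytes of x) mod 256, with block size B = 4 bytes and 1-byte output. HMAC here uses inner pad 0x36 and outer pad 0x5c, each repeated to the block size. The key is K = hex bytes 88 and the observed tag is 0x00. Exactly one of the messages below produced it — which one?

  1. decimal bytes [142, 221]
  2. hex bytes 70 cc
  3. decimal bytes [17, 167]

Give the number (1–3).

Key hex bytes 88 is 1 byte ≤ B = 4; zero-pad to 4 bytes: K' = 88 00 00 00.
K' ⊕ ipad = be 36 36 36; K' ⊕ opad = d4 5c 5c 5c.
m1: inner = H(be 36 36 36 8e dd) = cb; tag = H(d4 5c 5c 5c cb) = b3
m2: inner = H(be 36 36 36 70 cc) = 9c; tag = H(d4 5c 5c 5c 9c) = 84
m3: inner = H(be 36 36 36 11 a7) = 18; tag = H(d4 5c 5c 5c 18) = 00 ← matches

3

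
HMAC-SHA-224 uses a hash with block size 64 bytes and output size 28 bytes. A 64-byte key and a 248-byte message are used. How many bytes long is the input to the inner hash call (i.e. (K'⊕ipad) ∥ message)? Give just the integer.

312

Key is 64 ≤ 64 bytes, zero-padded: |K'| = 64.
Inner input = (K'⊕ipad) ∥ m → 64 + 248 = 312 bytes.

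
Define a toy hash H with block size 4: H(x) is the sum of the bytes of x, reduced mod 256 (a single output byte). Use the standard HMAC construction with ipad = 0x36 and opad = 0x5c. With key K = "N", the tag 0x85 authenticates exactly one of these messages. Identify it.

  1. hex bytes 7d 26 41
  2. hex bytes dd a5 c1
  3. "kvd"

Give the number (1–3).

3

Key "N" = 4e is 1 byte ≤ B = 4; zero-pad to 4 bytes: K' = 4e 00 00 00.
K' ⊕ ipad = 78 36 36 36; K' ⊕ opad = 12 5c 5c 5c.
m1: inner = H(78 36 36 36 7d 26 41) = fe; tag = H(12 5c 5c 5c fe) = 24
m2: inner = H(78 36 36 36 dd a5 c1) = 5d; tag = H(12 5c 5c 5c 5d) = 83
m3: inner = H(78 36 36 36 6b 76 64) = 5f; tag = H(12 5c 5c 5c 5f) = 85 ← matches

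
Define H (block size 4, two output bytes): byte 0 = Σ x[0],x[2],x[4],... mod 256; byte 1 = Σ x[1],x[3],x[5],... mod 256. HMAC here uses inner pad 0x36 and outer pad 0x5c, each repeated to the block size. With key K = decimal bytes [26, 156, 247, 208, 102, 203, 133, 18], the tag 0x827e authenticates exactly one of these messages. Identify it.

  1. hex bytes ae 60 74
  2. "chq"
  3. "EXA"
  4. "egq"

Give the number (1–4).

Key decimal bytes [26, 156, 247, 208, 102, 203, 133, 18] = 1a 9c f7 d0 66 cb 85 12 is 8 bytes > B = 4, so hash it first: H(key) = fc 49, then zero-pad to 4 bytes: K' = fc 49 00 00.
K' ⊕ ipad = ca 7f 36 36; K' ⊕ opad = a0 15 5c 5c.
m1: inner = H(ca 7f 36 36 ae 60 74) = 22 15; tag = H(a0 15 5c 5c 22 15) = 1e86
m2: inner = H(ca 7f 36 36 63 68 71) = d4 1d; tag = H(a0 15 5c 5c d4 1d) = d08e
m3: inner = H(ca 7f 36 36 45 58 41) = 86 0d; tag = H(a0 15 5c 5c 86 0d) = 827e ← matches
m4: inner = H(ca 7f 36 36 65 67 71) = d6 1c; tag = H(a0 15 5c 5c d6 1c) = d28d

3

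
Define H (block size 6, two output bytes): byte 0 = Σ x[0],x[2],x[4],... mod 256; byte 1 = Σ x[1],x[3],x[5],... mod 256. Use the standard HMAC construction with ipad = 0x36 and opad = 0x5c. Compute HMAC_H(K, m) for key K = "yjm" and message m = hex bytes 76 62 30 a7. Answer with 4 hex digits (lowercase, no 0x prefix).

38bf

Key "yjm" = 79 6a 6d is 3 bytes ≤ B = 6; zero-pad to 6 bytes: K' = 79 6a 6d 00 00 00.
K' ⊕ ipad = 4f 5c 5b 36 36 36.  K' ⊕ opad = 25 36 31 5c 5c 5c.
Inner input = (K'⊕ipad) ∥ m = 4f 5c 5b 36 36 36 ∥ 76 62 30 a7.
Inner hash: even-index sum = 390 mod 256 = 134; odd-index sum = 465 mod 256 = 209 → 86 d1.
Outer input = (K'⊕opad) ∥ inner = 25 36 31 5c 5c 5c ∥ 86 d1.
Outer hash (tag): even-index sum = 312 mod 256 = 56; odd-index sum = 447 mod 256 = 191 → 38 bf.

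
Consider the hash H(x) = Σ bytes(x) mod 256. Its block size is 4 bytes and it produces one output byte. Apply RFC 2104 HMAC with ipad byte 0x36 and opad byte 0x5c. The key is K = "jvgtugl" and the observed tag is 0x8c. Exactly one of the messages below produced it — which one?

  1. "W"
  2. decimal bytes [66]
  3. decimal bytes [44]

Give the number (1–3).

2

Key "jvgtugl" = 6a 76 67 74 75 67 6c is 7 bytes > B = 4, so hash it first: H(key) = 03, then zero-pad to 4 bytes: K' = 03 00 00 00.
K' ⊕ ipad = 35 36 36 36; K' ⊕ opad = 5f 5c 5c 5c.
m1: inner = H(35 36 36 36 57) = 2e; tag = H(5f 5c 5c 5c 2e) = a1
m2: inner = H(35 36 36 36 42) = 19; tag = H(5f 5c 5c 5c 19) = 8c ← matches
m3: inner = H(35 36 36 36 2c) = 03; tag = H(5f 5c 5c 5c 03) = 76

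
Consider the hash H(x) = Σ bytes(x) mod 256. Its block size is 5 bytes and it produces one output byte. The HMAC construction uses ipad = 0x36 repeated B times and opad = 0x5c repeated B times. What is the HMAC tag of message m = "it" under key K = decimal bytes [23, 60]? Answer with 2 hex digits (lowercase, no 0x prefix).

Key decimal bytes [23, 60] = 17 3c is 2 bytes ≤ B = 5; zero-pad to 5 bytes: K' = 17 3c 00 00 00.
K' ⊕ ipad = 21 0a 36 36 36.  K' ⊕ opad = 4b 60 5c 5c 5c.
Inner input = (K'⊕ipad) ∥ m = 21 0a 36 36 36 ∥ 69 74.
Inner hash: sum = 33+10+54+54+54+105+116 = 426; mod 256 = 170 → aa.
Outer input = (K'⊕opad) ∥ inner = 4b 60 5c 5c 5c ∥ aa.
Outer hash (tag): sum = 75+96+92+92+92+170 = 617; mod 256 = 105 → 69.

69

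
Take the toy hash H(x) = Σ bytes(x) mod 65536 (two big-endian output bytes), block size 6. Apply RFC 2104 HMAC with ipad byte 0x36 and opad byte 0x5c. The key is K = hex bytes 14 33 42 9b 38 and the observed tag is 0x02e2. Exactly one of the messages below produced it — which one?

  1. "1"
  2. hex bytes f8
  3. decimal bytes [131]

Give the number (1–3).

Key hex bytes 14 33 42 9b 38 is 5 bytes ≤ B = 6; zero-pad to 6 bytes: K' = 14 33 42 9b 38 00.
K' ⊕ ipad = 22 05 74 ad 0e 36; K' ⊕ opad = 48 6f 1e c7 64 5c.
m1: inner = H(22 05 74 ad 0e 36 31) = 01 bd; tag = H(48 6f 1e c7 64 5c 01 bd) = 031a
m2: inner = H(22 05 74 ad 0e 36 f8) = 02 84; tag = H(48 6f 1e c7 64 5c 02 84) = 02e2 ← matches
m3: inner = H(22 05 74 ad 0e 36 83) = 02 0f; tag = H(48 6f 1e c7 64 5c 02 0f) = 026d

2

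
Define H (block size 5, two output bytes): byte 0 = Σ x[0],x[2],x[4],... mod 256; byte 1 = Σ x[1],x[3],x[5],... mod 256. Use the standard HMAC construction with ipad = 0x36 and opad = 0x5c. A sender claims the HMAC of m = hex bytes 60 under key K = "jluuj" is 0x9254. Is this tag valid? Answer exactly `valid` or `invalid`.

valid

Key "jluuj" = 6a 6c 75 75 6a is exactly B = 5 bytes: K' = 6a 6c 75 75 6a.
K' ⊕ ipad = 5c 5a 43 43 5c; K' ⊕ opad = 36 30 29 29 36.
Inner hash: even-index sum = 251 mod 256 = 251; odd-index sum = 253 mod 256 = 253 → fb fd.
Outer hash (recomputed tag): even-index sum = 402 mod 256 = 146; odd-index sum = 340 mod 256 = 84 → 92 54.
Recomputed tag = 9254; claimed = 9254 → match.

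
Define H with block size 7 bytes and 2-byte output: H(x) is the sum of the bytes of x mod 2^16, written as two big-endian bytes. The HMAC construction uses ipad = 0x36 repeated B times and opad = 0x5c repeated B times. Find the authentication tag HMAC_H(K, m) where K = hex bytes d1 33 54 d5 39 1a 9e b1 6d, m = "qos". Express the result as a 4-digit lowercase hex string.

Key hex bytes d1 33 54 d5 39 1a 9e b1 6d is 9 bytes > B = 7, so hash it first: H(key) = 04 3c, then zero-pad to 7 bytes: K' = 04 3c 00 00 00 00 00.
K' ⊕ ipad = 32 0a 36 36 36 36 36.  K' ⊕ opad = 58 60 5c 5c 5c 5c 5c.
Inner input = (K'⊕ipad) ∥ m = 32 0a 36 36 36 36 36 ∥ 71 6f 73.
Inner hash: sum = 50+10+54+54+54+54+54+113+111+115 = 669 → 02 9d.
Outer input = (K'⊕opad) ∥ inner = 58 60 5c 5c 5c 5c 5c ∥ 02 9d.
Outer hash (tag): sum = 88+96+92+92+92+92+92+2+157 = 803 → 03 23.

0323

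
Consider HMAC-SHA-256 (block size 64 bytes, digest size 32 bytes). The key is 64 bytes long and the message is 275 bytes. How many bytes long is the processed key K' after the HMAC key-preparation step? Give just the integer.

Key is 64 ≤ 64 bytes, zero-padded: |K'| = 64.

64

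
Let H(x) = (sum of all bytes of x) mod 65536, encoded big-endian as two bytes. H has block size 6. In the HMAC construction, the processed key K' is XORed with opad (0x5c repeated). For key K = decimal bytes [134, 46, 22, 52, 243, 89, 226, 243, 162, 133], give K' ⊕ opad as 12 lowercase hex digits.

Key decimal bytes [134, 46, 22, 52, 243, 89, 226, 243, 162, 133] = 86 2e 16 34 f3 59 e2 f3 a2 85 is 10 bytes > B = 6, so hash it first: H(key) = 05 46, then zero-pad to 6 bytes: K' = 05 46 00 00 00 00.
XOR each byte with 0x5c: 05⊕5c=59, 46⊕5c=1a, 00⊕5c=5c, 00⊕5c=5c, 00⊕5c=5c, 00⊕5c=5c.

591a5c5c5c5c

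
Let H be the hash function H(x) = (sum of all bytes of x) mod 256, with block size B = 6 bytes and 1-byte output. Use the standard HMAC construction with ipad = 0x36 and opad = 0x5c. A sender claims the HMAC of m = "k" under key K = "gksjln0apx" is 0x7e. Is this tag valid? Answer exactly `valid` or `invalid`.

invalid

Key "gksjln0apx" = 67 6b 73 6a 6c 6e 30 61 70 78 is 10 bytes > B = 6, so hash it first: H(key) = 02, then zero-pad to 6 bytes: K' = 02 00 00 00 00 00.
K' ⊕ ipad = 34 36 36 36 36 36; K' ⊕ opad = 5e 5c 5c 5c 5c 5c.
Inner hash: sum = 52+54+54+54+54+54+107 = 429; mod 256 = 173 → ad.
Outer hash (recomputed tag): sum = 94+92+92+92+92+92+173 = 727; mod 256 = 215 → d7.
Recomputed tag = d7; claimed = 7e → mismatch.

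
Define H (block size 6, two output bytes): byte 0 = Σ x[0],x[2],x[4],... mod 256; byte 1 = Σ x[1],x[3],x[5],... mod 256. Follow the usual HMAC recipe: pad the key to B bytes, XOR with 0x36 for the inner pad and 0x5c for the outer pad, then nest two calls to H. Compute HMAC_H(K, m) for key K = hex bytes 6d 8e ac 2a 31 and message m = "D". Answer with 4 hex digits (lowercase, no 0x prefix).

ceae

Key hex bytes 6d 8e ac 2a 31 is 5 bytes ≤ B = 6; zero-pad to 6 bytes: K' = 6d 8e ac 2a 31 00.
K' ⊕ ipad = 5b b8 9a 1c 07 36.  K' ⊕ opad = 31 d2 f0 76 6d 5c.
Inner input = (K'⊕ipad) ∥ m = 5b b8 9a 1c 07 36 ∥ 44.
Inner hash: even-index sum = 320 mod 256 = 64; odd-index sum = 266 mod 256 = 10 → 40 0a.
Outer input = (K'⊕opad) ∥ inner = 31 d2 f0 76 6d 5c ∥ 40 0a.
Outer hash (tag): even-index sum = 462 mod 256 = 206; odd-index sum = 430 mod 256 = 174 → ce ae.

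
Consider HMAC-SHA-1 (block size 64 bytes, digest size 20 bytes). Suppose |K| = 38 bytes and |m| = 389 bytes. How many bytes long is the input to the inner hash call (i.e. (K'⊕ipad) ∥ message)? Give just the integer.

Key is 38 ≤ 64 bytes, zero-padded: |K'| = 64.
Inner input = (K'⊕ipad) ∥ m → 64 + 389 = 453 bytes.

453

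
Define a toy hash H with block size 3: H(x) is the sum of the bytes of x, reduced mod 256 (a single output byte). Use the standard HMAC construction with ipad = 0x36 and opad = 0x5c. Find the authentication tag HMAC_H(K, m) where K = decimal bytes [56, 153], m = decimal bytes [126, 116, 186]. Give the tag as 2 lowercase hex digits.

24

Key decimal bytes [56, 153] = 38 99 is 2 bytes ≤ B = 3; zero-pad to 3 bytes: K' = 38 99 00.
K' ⊕ ipad = 0e af 36.  K' ⊕ opad = 64 c5 5c.
Inner input = (K'⊕ipad) ∥ m = 0e af 36 ∥ 7e 74 ba.
Inner hash: sum = 14+175+54+126+116+186 = 671; mod 256 = 159 → 9f.
Outer input = (K'⊕opad) ∥ inner = 64 c5 5c ∥ 9f.
Outer hash (tag): sum = 100+197+92+159 = 548; mod 256 = 36 → 24.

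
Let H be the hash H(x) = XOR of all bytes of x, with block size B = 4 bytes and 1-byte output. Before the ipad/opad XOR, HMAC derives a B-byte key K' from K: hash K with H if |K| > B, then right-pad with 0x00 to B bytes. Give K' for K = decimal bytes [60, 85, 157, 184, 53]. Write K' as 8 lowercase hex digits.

|K| = 5 > B = 4, so first hash the key.
H(K): XOR 3c⊕55⊕9d⊕b8⊕35 = 79.
Zero-pad H(K) = 79 to 4 bytes: K' = 79 00 00 00.

79000000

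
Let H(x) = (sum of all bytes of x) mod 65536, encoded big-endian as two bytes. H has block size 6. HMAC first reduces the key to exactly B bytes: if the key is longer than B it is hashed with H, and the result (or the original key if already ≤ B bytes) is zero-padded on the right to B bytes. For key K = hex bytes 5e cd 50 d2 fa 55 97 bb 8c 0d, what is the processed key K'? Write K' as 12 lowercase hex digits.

058700000000

|K| = 10 > B = 6, so first hash the key.
H(K): sum = 94+205+80+210+250+85+151+187+140+13 = 1415 → 05 87.
Zero-pad H(K) = 05 87 to 6 bytes: K' = 05 87 00 00 00 00.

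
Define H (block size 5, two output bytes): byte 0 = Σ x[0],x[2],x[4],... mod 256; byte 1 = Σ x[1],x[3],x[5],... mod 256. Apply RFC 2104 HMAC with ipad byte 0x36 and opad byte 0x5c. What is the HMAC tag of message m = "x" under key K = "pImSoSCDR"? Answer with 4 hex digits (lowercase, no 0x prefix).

Key "pImSoSCDR" = 70 49 6d 53 6f 53 43 44 52 is 9 bytes > B = 5, so hash it first: H(key) = e1 33, then zero-pad to 5 bytes: K' = e1 33 00 00 00.
K' ⊕ ipad = d7 05 36 36 36.  K' ⊕ opad = bd 6f 5c 5c 5c.
Inner input = (K'⊕ipad) ∥ m = d7 05 36 36 36 ∥ 78.
Inner hash: even-index sum = 323 mod 256 = 67; odd-index sum = 179 mod 256 = 179 → 43 b3.
Outer input = (K'⊕opad) ∥ inner = bd 6f 5c 5c 5c ∥ 43 b3.
Outer hash (tag): even-index sum = 552 mod 256 = 40; odd-index sum = 270 mod 256 = 14 → 28 0e.

280e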